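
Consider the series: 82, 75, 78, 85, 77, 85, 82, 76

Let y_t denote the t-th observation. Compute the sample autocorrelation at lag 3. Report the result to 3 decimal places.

Mean ȳ = (82 + 75 + 78 + 85 + 77 + 85 + 82 + 76)/8 = 80.0000
Σ(y_t−ȳ)(y_{t+3}−ȳ) = (10.0000) + (15.0000) + (-10.0000) + (10.0000) + (12.0000) = 37.0000
Denominator Σ(y_t−ȳ)² = 112.0000
r_3 = 37.0000 / 112.0000 = 0.330

0.330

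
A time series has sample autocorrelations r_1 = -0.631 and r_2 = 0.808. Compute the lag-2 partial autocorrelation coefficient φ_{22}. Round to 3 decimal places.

0.681

φ_{22} = (r_2 − r_1²) / (1 − r_1²)
r_1² = (-0.631)² = 0.398161
Numerator = 0.808 − 0.3982 = 0.4098; denominator = 1 − 0.3982 = 0.6018
φ_{22} = 0.4098 / 0.6018 = 0.681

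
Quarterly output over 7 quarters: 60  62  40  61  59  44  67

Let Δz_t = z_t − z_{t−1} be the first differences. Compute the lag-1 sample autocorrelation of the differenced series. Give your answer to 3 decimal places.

First differences Δz: 2, -22, 21, -2, -15, 23
Mean of differences = 1.1667
Numerator Σ(Δz_t−Δz̄)(Δz_{t+1}−Δz̄) = -843.3611
Denominator Σ(Δz_t−Δz̄)² = 1678.8333
r_1(Δz) = -843.3611 / 1678.8333 = -0.502

-0.502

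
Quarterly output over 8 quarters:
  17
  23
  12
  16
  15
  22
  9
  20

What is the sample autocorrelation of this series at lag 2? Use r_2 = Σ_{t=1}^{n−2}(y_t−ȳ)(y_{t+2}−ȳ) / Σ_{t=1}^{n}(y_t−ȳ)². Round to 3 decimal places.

0.178

Mean ȳ = (17 + 23 + 12 + 16 + 15 + 22 + 9 + 20)/8 = 16.7500
Deviations from mean: 0.2500, 6.2500, -4.7500, -0.7500, -1.7500, 5.2500, -7.7500, 3.2500
Numerator Σ_{t=1}^{6}(y_t−ȳ)(y_{t+2}−ȳ) = 29.1250
Denominator Σ(y_t−ȳ)² = 163.5000
r_2 = 29.1250 / 163.5000 = 0.178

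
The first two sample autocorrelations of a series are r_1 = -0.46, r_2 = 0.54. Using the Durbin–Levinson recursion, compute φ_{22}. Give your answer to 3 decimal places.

φ_{22} = (r_2 − r_1²) / (1 − r_1²)
r_1² = (-0.46)² = 0.2116
Numerator = 0.54 − 0.2116 = 0.3284; denominator = 1 − 0.2116 = 0.7884
φ_{22} = 0.3284 / 0.7884 = 0.417

0.417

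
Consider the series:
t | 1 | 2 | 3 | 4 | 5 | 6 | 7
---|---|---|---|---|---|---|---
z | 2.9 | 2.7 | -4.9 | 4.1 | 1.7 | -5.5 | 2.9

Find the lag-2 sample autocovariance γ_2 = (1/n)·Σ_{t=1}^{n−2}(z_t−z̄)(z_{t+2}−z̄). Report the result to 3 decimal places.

-4.316

Mean z̄ = (2.9 + 2.7 − 4.9 + 4.1 + 1.7 − 5.5 + 2.9)/7 = 0.5571
Deviations: 2.3429, 2.1429, -5.4571, 3.5429, 1.1429, -6.0571, 2.3429
Σ_{t=1}^{5}(z_t−z̄)(z_{t+2}−z̄) = -30.2122
γ_2 = -30.2122 / 7 = -4.316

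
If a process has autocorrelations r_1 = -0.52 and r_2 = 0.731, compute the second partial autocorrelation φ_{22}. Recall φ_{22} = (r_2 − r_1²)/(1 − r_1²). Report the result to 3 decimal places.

0.631

φ_{22} = (r_2 − r_1²) / (1 − r_1²)
r_1² = (-0.52)² = 0.2704
Numerator = 0.731 − 0.2704 = 0.4606; denominator = 1 − 0.2704 = 0.7296
φ_{22} = 0.4606 / 0.7296 = 0.631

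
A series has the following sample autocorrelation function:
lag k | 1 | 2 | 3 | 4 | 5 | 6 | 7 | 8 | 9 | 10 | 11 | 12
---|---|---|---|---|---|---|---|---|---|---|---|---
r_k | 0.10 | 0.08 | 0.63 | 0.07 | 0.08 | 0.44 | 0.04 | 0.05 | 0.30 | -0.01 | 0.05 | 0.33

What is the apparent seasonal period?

The largest autocorrelation is r_3 = 0.63, with weaker echoes at lags 6 (0.44), 9 (0.30) and 12 (0.33); the remaining lags stay at or below 0.10.
The dominant spike at lag 3 indicates a seasonal period of 3.

3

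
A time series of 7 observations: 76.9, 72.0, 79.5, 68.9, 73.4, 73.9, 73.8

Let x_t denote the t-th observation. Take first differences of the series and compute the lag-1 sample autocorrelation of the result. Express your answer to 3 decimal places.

First differences Δx: -4.9, 7.5, -10.6, 4.5, 0.5, -0.1
Mean of differences = -0.5167
Numerator Σ(Δx_t−Δx̄)(Δx_{t+1}−Δx̄) = -161.0353
Denominator Σ(Δx_t−Δx̄)² = 211.5283
r_1(Δx) = -161.0353 / 211.5283 = -0.761

-0.761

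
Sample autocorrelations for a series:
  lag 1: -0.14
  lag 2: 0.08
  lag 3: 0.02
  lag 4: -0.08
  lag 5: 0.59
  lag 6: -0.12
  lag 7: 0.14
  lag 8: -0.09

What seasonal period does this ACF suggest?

5

The largest autocorrelation is r_5 = 0.59; the remaining lags stay at or below 0.14.
The dominant spike at lag 5 indicates a seasonal period of 5.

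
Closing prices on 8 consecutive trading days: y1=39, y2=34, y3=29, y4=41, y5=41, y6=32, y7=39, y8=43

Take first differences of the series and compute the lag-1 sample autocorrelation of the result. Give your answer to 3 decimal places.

-0.217

First differences Δy: -5, -5, 12, 0, -9, 7, 4
Mean of differences = 0.5714
Numerator Σ(Δy_t−Δȳ)(Δy_{t+1}−Δȳ) = -73.1837
Denominator Σ(Δy_t−Δȳ)² = 337.7143
r_1(Δy) = -73.1837 / 337.7143 = -0.217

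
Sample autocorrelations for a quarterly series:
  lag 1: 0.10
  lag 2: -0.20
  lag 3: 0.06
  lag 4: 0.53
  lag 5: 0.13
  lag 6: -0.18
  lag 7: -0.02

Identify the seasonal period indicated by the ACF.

4

The largest autocorrelation is r_4 = 0.53; the remaining lags stay at or below 0.13.
The dominant spike at lag 4 indicates a seasonal period of 4.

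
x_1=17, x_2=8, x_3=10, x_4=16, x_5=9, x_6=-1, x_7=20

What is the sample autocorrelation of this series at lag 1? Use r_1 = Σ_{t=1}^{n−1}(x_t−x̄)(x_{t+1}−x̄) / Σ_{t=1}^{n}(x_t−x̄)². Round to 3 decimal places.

-0.369

Mean x̄ = (17 + 8 + 10 + 16 + 9 − 1 + 20)/7 = 11.2857
Deviations from mean: 5.7143, -3.2857, -1.2857, 4.7143, -2.2857, -12.2857, 8.7143
Numerator Σ_{t=1}^{6}(x_t−x̄)(x_{t+1}−x̄) = -110.3673
Denominator Σ(x_t−x̄)² = 299.4286
r_1 = -110.3673 / 299.4286 = -0.369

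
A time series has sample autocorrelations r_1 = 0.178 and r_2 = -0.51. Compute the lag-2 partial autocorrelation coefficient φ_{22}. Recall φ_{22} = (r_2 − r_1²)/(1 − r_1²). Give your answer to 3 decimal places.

φ_{22} = (r_2 − r_1²) / (1 − r_1²)
r_1² = (0.178)² = 0.031684
Numerator = -0.51 − 0.0317 = -0.5417; denominator = 1 − 0.0317 = 0.9683
φ_{22} = -0.5417 / 0.9683 = -0.559

-0.559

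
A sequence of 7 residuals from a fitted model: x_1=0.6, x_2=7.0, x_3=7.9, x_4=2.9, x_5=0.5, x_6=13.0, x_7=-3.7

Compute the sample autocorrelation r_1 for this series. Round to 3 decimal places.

-0.528

Mean x̄ = (0.6 + 7.0 + 7.9 + 2.9 + 0.5 + 13.0 − 3.7)/7 = 4.0286
Σ(x_t−x̄)(x_{t+1}−x̄) = (-10.1878) + (11.5037) + (-4.3692) + (3.9822) + (-31.6563) + (-69.3363) = -100.0637
Denominator Σ(x_t−x̄)² = 189.5143
r_1 = -100.0637 / 189.5143 = -0.528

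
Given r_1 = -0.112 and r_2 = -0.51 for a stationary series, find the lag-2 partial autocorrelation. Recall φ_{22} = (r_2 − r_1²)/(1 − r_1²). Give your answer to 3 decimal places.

φ_{22} = (r_2 − r_1²) / (1 − r_1²)
r_1² = (-0.112)² = 0.012544
Numerator = -0.51 − 0.0125 = -0.5225; denominator = 1 − 0.0125 = 0.9875
φ_{22} = -0.5225 / 0.9875 = -0.529

-0.529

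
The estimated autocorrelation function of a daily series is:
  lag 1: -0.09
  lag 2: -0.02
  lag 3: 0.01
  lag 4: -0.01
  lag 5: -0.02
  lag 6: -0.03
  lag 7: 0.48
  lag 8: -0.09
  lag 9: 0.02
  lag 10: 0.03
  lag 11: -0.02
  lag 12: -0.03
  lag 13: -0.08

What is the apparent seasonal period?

The largest autocorrelation is r_7 = 0.48; the remaining lags stay at or below 0.03.
The dominant spike at lag 7 indicates a seasonal period of 7.

7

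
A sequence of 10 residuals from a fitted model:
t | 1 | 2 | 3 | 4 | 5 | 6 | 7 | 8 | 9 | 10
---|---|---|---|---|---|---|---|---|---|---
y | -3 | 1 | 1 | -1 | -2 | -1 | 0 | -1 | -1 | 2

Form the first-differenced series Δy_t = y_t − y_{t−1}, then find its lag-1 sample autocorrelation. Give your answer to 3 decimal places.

0.060

First differences Δy: 4, 0, -2, -1, 1, 1, -1, 0, 3
Mean of differences = 0.5556
Numerator Σ(Δy_t−Δȳ)(Δy_{t+1}−Δȳ) = 1.8025
Denominator Σ(Δy_t−Δȳ)² = 30.2222
r_1(Δy) = 1.8025 / 30.2222 = 0.060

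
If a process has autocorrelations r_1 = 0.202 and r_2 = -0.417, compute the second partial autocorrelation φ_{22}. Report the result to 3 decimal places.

φ_{22} = (r_2 − r_1²) / (1 − r_1²)
r_1² = (0.202)² = 0.040804
Numerator = -0.417 − 0.0408 = -0.4578; denominator = 1 − 0.0408 = 0.9592
φ_{22} = -0.4578 / 0.9592 = -0.477

-0.477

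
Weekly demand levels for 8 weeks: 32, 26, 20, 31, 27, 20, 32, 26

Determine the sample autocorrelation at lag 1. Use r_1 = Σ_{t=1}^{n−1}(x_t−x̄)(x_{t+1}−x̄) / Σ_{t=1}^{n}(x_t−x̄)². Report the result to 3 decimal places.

Mean x̄ = (32 + 26 + 20 + 31 + 27 + 20 + 32 + 26)/8 = 26.7500
Deviations from mean: 5.2500, -0.7500, -6.7500, 4.2500, 0.2500, -6.7500, 5.2500, -0.7500
Numerator Σ_{t=1}^{7}(x_t−x̄)(x_{t+1}−x̄) = -67.5625
Denominator Σ(x_t−x̄)² = 165.5000
r_1 = -67.5625 / 165.5000 = -0.408

-0.408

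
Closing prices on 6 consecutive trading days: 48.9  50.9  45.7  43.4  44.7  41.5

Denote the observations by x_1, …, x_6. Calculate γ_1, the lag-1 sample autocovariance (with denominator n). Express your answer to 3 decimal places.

Mean x̄ = (48.9 + 50.9 + 45.7 + 43.4 + 44.7 + 41.5)/6 = 45.8500
Σ_{t=1}^{5}(x_t−x̄)(x_{t+1}−x̄) = 22.8325
γ_1 = 22.8325 / 6 = 3.805

3.805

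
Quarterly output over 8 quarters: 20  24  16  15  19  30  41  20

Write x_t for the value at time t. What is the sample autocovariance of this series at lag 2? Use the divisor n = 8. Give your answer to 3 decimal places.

-13.316

Mean x̄ = (20 + 24 + 16 + 15 + 19 + 30 + 41 + 20)/8 = 23.1250
Deviations: -3.1250, 0.8750, -7.1250, -8.1250, -4.1250, 6.8750, 17.8750, -3.1250
Σ_{t=1}^{6}(x_t−x̄)(x_{t+2}−x̄) = -106.5313
γ_2 = -106.5313 / 8 = -13.316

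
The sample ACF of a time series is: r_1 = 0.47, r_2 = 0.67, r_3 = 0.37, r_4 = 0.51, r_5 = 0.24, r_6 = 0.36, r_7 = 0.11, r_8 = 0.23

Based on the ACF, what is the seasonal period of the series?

2

The largest autocorrelation is r_2 = 0.67, with a weaker echo at lag 4 (0.51); the remaining lags stay at or below 0.47.
The dominant spike at lag 2 indicates a seasonal period of 2.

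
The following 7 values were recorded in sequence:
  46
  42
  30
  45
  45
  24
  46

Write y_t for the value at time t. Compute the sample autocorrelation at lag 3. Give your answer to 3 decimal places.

0.480

Mean ȳ = (46 + 42 + 30 + 45 + 45 + 24 + 46)/7 = 39.7143
Numerator Σ_{t=1}^{4}(y_t−ȳ)(y_{t+3}−ȳ) = 231.1837
Denominator Σ(y_t−ȳ)² = 481.4286
r_3 = 231.1837 / 481.4286 = 0.480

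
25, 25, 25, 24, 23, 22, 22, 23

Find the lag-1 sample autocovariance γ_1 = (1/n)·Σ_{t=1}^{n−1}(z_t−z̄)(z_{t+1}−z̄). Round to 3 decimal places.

1.092

Mean z̄ = (25 + 25 + 25 + 24 + 23 + 22 + 22 + 23)/8 = 23.6250
Deviations: 1.3750, 1.3750, 1.3750, 0.3750, -0.6250, -1.6250, -1.6250, -0.6250
Σ_{t=1}^{7}(z_t−z̄)(z_{t+1}−z̄) = 8.7344
γ_1 = 8.7344 / 8 = 1.092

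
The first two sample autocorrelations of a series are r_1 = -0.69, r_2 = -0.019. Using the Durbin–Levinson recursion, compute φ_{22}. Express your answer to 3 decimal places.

-0.945

φ_{22} = (r_2 − r_1²) / (1 − r_1²)
r_1² = (-0.69)² = 0.4761
Numerator = -0.019 − 0.4761 = -0.4951; denominator = 1 − 0.4761 = 0.5239
φ_{22} = -0.4951 / 0.5239 = -0.945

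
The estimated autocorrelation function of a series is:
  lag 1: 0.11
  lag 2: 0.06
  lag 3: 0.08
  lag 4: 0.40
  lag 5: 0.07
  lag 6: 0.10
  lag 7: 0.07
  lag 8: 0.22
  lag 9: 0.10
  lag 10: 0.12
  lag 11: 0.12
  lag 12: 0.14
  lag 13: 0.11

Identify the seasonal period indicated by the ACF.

4

The largest autocorrelation is r_4 = 0.40, with a weaker echo at lag 8 (0.22); the remaining lags stay at or below 0.14.
The dominant spike at lag 4 indicates a seasonal period of 4.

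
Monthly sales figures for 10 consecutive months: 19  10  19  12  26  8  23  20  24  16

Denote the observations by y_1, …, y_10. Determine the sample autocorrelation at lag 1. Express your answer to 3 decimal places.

-0.571

Mean ȳ = (19 + 10 + 19 + 12 + 26 + 8 + 23 + 20 + 24 + 16)/10 = 17.7000
Numerator Σ_{t=1}^{9}(y_t−ȳ)(y_{t+1}−ȳ) = -190.6900
Denominator Σ(y_t−ȳ)² = 334.1000
r_1 = -190.6900 / 334.1000 = -0.571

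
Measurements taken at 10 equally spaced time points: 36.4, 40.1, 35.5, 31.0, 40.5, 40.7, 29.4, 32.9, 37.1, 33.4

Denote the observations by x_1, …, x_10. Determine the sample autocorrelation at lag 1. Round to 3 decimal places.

Mean x̄ = (36.4 + 40.1 + 35.5 + 31.0 + 40.5 + 40.7 + 29.4 + 32.9 + 37.1 + 33.4)/10 = 35.7000
Numerator Σ_{t=1}^{9}(x_t−x̄)(x_{t+1}−x̄) = -16.4200
Denominator Σ(x_t−x̄)² = 144.8000
r_1 = -16.4200 / 144.8000 = -0.113

-0.113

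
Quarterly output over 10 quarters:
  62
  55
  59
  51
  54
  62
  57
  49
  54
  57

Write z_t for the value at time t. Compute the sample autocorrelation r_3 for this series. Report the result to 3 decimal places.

Mean z̄ = (62 + 55 + 59 + 51 + 54 + 62 + 57 + 49 + 54 + 57)/10 = 56.0000
Σ(z_t−z̄)(z_{t+3}−z̄) = (-30.0000) + (2.0000) + (18.0000) + (-5.0000) + (14.0000) + (-12.0000) + (1.0000) = -12.0000
Denominator Σ(z_t−z̄)² = 166.0000
r_3 = -12.0000 / 166.0000 = -0.072

-0.072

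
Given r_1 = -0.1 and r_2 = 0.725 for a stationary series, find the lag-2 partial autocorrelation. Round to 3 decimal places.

φ_{22} = (r_2 − r_1²) / (1 − r_1²)
r_1² = (-0.1)² = 0.01
Numerator = 0.725 − 0.0100 = 0.7150; denominator = 1 − 0.0100 = 0.9900
φ_{22} = 0.7150 / 0.9900 = 0.722

0.722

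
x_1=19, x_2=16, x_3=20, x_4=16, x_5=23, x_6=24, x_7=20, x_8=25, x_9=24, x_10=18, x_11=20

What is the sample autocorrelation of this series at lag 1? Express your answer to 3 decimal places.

0.130

Mean x̄ = (19 + 16 + 20 + 16 + 23 + 24 + 20 + 25 + 24 + 18 + 20)/11 = 20.4545
Numerator Σ_{t=1}^{10}(x_t−x̄)(x_{t+1}−x̄) = 13.0661
Denominator Σ(x_t−x̄)² = 100.7273
r_1 = 13.0661 / 100.7273 = 0.130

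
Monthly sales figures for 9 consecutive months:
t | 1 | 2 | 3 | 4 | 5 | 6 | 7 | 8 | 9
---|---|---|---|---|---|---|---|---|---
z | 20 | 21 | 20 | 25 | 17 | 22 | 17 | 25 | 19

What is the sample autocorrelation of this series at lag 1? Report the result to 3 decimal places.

Mean z̄ = (20 + 21 + 20 + 25 + 17 + 22 + 17 + 25 + 19)/9 = 20.6667
Numerator Σ_{t=1}^{8}(z_t−z̄)(z_{t+1}−z̄) = -52.1111
Denominator Σ(z_t−z̄)² = 70.0000
r_1 = -52.1111 / 70.0000 = -0.744

-0.744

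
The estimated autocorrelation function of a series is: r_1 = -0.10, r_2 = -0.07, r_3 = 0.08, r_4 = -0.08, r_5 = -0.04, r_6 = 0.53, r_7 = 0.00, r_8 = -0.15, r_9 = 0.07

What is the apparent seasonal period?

6

The largest autocorrelation is r_6 = 0.53; the remaining lags stay at or below 0.08.
The dominant spike at lag 6 indicates a seasonal period of 6.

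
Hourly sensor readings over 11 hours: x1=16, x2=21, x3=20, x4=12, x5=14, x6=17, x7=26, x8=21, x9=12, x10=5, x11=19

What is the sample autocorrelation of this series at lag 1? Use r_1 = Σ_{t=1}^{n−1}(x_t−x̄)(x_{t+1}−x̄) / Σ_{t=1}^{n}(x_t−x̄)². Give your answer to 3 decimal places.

0.177

Mean x̄ = (16 + 21 + 20 + 12 + 14 + 17 + 26 + 21 + 12 + 5 + 19)/11 = 16.6364
Numerator Σ_{t=1}^{10}(x_t−x̄)(x_{t+1}−x̄) = 58.0496
Denominator Σ(x_t−x̄)² = 328.5455
r_1 = 58.0496 / 328.5455 = 0.177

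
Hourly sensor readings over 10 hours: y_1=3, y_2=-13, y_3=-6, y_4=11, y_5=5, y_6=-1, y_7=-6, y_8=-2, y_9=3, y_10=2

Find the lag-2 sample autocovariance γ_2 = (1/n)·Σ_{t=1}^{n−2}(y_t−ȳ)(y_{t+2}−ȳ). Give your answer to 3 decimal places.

Mean ȳ = (3 − 13 − 6 + 11 + 5 − 1 − 6 − 2 + 3 + 2)/10 = -0.4000
Σ_{t=1}^{8}(y_t−ȳ)(y_{t+2}−ȳ) = -251.9200
γ_2 = -251.9200 / 10 = -25.192

-25.192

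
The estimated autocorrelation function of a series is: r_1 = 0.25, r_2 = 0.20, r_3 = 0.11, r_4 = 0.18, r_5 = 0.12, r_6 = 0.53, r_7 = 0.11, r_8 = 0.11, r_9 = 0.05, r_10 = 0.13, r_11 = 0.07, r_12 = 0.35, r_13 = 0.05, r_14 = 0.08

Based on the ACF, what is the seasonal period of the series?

6

The largest autocorrelation is r_6 = 0.53, with a weaker echo at lag 12 (0.35); the remaining lags stay at or below 0.25. The elevated value at lag 1 (0.25), dropping to 0.20 at lag 2, reflects decaying short-term dependence rather than seasonality.
The dominant spike at lag 6 indicates a seasonal period of 6.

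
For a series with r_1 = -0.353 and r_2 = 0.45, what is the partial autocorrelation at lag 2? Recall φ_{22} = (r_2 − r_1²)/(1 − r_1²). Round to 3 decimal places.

φ_{22} = (r_2 − r_1²) / (1 − r_1²)
r_1² = (-0.353)² = 0.124609
Numerator = 0.45 − 0.1246 = 0.3254; denominator = 1 − 0.1246 = 0.8754
φ_{22} = 0.3254 / 0.8754 = 0.372

0.372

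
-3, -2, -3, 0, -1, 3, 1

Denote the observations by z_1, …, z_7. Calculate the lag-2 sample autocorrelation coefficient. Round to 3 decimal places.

0.242

Mean z̄ = (-3 − 2 − 3 + 0 − 1 + 3 + 1)/7 = -0.7143
Deviations from mean: -2.2857, -1.2857, -2.2857, 0.7143, -0.2857, 3.7143, 1.7143
Σ(z_t−z̄)(z_{t+2}−z̄) = (5.2245) + (-0.9184) + (0.6531) + (2.6531) + (-0.4898) = 7.1224
Denominator Σ(z_t−z̄)² = 29.4286
r_2 = 7.1224 / 29.4286 = 0.242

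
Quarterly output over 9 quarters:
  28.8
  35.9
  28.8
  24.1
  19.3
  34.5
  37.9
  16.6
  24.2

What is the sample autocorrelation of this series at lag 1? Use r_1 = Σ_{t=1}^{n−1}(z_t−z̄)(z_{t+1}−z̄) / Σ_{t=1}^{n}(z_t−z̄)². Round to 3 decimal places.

-0.041

Mean z̄ = (28.8 + 35.9 + 28.8 + 24.1 + 19.3 + 34.5 + 37.9 + 16.6 + 24.2)/9 = 27.7889
Numerator Σ_{t=1}^{8}(z_t−z̄)(z_{t+1}−z̄) = -18.1023
Denominator Σ(z_t−z̄)² = 438.8489
r_1 = -18.1023 / 438.8489 = -0.041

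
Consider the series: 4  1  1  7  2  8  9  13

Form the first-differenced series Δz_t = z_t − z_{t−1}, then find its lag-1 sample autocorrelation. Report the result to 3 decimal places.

-0.556

First differences Δz: -3, 0, 6, -5, 6, 1, 4
Mean of differences = 1.2857
Numerator Σ(Δz_t−Δz̄)(Δz_{t+1}−Δz̄) = -61.9388
Denominator Σ(Δz_t−Δz̄)² = 111.4286
r_1(Δz) = -61.9388 / 111.4286 = -0.556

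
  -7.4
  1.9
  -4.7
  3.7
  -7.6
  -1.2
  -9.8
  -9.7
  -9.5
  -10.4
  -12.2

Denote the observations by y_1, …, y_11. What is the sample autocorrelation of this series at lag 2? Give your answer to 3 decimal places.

Mean ȳ = (-7.4 + 1.9 − 4.7 + 3.7 − 7.6 − 1.2 − 9.8 − 9.7 − 9.5 − 10.4 − 12.2)/11 = -6.0818
Numerator Σ_{t=1}^{9}(y_t−ȳ)(y_{t+2}−ȳ) = 159.1384
Denominator Σ(y_t−ȳ)² = 283.8564
r_2 = 159.1384 / 283.8564 = 0.561

0.561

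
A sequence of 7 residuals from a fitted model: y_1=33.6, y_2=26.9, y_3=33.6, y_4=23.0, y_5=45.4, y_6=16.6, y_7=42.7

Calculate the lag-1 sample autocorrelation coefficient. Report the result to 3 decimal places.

Mean ȳ = (33.6 + 26.9 + 33.6 + 23.0 + 45.4 + 16.6 + 42.7)/7 = 31.6857
Deviations from mean: 1.9143, -4.7857, 1.9143, -8.6857, 13.7143, -15.0857, 11.0143
Σ(y_t−ȳ)(y_{t+1}−ȳ) = (-9.1612) + (-9.1612) + (-16.6269) + (-119.1184) + (-206.8898) + (-166.1584) = -527.1159
Denominator Σ(y_t−ȳ)² = 642.6486
r_1 = -527.1159 / 642.6486 = -0.820

-0.820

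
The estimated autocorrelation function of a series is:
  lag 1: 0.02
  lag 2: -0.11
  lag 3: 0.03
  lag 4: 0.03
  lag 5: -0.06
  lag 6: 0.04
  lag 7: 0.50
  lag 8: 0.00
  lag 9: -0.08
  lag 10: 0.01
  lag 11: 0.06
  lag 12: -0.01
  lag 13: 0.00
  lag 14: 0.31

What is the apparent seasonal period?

The largest autocorrelation is r_7 = 0.50, with a weaker echo at lag 14 (0.31); the remaining lags stay at or below 0.06.
The dominant spike at lag 7 indicates a seasonal period of 7.

7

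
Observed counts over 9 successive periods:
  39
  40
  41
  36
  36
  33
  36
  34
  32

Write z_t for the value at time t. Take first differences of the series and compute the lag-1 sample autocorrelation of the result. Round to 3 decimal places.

-0.448

First differences Δz: 1, 1, -5, 0, -3, 3, -2, -2
Mean of differences = -0.8750
Numerator Σ(Δz_t−Δz̄)(Δz_{t+1}−Δz̄) = -21.0156
Denominator Σ(Δz_t−Δz̄)² = 46.8750
r_1(Δz) = -21.0156 / 46.8750 = -0.448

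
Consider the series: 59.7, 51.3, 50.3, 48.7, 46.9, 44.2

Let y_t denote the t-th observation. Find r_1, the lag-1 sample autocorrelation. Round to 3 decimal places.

Mean ȳ = (59.7 + 51.3 + 50.3 + 48.7 + 46.9 + 44.2)/6 = 50.1833
Numerator Σ_{t=1}^{5}(y_t−ȳ)(y_{t+1}−ȳ) = 35.0997
Denominator Σ(y_t−ȳ)² = 140.6083
r_1 = 35.0997 / 140.6083 = 0.250

0.250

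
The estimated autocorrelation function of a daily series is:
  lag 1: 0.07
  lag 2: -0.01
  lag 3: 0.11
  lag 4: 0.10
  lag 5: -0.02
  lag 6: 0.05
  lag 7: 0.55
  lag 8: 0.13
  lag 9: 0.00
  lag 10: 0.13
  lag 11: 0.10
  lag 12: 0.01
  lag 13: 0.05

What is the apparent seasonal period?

7

The largest autocorrelation is r_7 = 0.55; the remaining lags stay at or below 0.13.
The dominant spike at lag 7 indicates a seasonal period of 7.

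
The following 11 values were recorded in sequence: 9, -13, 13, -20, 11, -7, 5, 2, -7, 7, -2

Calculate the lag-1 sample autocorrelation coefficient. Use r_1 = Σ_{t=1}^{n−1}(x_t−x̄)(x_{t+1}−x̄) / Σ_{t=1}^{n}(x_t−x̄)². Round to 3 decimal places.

Mean x̄ = (9 − 13 + 13 − 20 + 11 − 7 + 5 + 2 − 7 + 7 − 2)/11 = -0.1818
Numerator Σ_{t=1}^{10}(x_t−x̄)(x_{t+1}−x̄) = -946.6694
Denominator Σ(x_t−x̄)² = 1119.6364
r_1 = -946.6694 / 1119.6364 = -0.846

-0.846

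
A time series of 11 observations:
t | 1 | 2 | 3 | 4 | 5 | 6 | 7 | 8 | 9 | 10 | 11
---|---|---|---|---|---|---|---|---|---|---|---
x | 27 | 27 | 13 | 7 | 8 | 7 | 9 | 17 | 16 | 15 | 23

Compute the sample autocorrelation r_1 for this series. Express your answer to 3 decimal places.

Mean x̄ = (27 + 27 + 13 + 7 + 8 + 7 + 9 + 17 + 16 + 15 + 23)/11 = 15.3636
Numerator Σ_{t=1}^{10}(x_t−x̄)(x_{t+1}−x̄) = 291.6860
Denominator Σ(x_t−x̄)² = 572.5455
r_1 = 291.6860 / 572.5455 = 0.509

0.509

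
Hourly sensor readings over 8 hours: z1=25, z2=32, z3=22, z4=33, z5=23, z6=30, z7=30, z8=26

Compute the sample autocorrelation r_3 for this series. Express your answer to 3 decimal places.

Mean z̄ = (25 + 32 + 22 + 33 + 23 + 30 + 30 + 26)/8 = 27.6250
Numerator Σ_{t=1}^{5}(z_t−z̄)(z_{t+3}−z̄) = -27.4219
Denominator Σ(z_t−z̄)² = 121.8750
r_3 = -27.4219 / 121.8750 = -0.225

-0.225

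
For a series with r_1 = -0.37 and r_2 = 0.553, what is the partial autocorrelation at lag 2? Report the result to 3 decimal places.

0.482

φ_{22} = (r_2 − r_1²) / (1 − r_1²)
r_1² = (-0.37)² = 0.1369
Numerator = 0.553 − 0.1369 = 0.4161; denominator = 1 − 0.1369 = 0.8631
φ_{22} = 0.4161 / 0.8631 = 0.482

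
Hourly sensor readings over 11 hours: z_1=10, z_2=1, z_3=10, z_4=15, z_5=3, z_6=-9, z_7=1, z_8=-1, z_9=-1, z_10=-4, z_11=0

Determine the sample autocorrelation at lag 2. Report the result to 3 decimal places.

-0.055

Mean z̄ = (10 + 1 + 10 + 15 + 3 − 9 + 1 − 1 − 1 − 4 + 0)/11 = 2.2727
Numerator Σ_{t=1}^{9}(z_t−z̄)(z_{t+2}−z̄) = -26.2397
Denominator Σ(z_t−z̄)² = 478.1818
r_2 = -26.2397 / 478.1818 = -0.055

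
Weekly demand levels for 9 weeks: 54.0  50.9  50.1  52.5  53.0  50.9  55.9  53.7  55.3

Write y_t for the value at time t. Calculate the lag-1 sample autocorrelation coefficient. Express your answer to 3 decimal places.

0.082

Mean ȳ = (54.0 + 50.9 + 50.1 + 52.5 + 53.0 + 50.9 + 55.9 + 53.7 + 55.3)/9 = 52.9222
Numerator Σ_{t=1}^{8}(y_t−ȳ)(y_{t+1}−ȳ) = 2.6728
Denominator Σ(y_t−ȳ)² = 32.6156
r_1 = 2.6728 / 32.6156 = 0.082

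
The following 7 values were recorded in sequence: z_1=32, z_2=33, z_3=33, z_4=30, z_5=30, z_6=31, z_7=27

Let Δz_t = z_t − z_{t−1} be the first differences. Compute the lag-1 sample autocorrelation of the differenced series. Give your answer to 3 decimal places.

-0.279

First differences Δz: 1, 0, -3, 0, 1, -4
Mean of differences = -0.8333
Numerator Σ(Δz_t−Δz̄)(Δz_{t+1}−Δz̄) = -6.3611
Denominator Σ(Δz_t−Δz̄)² = 22.8333
r_1(Δz) = -6.3611 / 22.8333 = -0.279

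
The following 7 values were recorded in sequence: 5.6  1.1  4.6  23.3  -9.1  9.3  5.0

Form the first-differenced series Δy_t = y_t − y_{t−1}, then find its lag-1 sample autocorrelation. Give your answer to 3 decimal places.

-0.688

First differences Δy: -4.5, 3.5, 18.7, -32.4, 18.4, -4.3
Mean of differences = -0.1000
Numerator Σ(Δy_t−Δȳ)(Δy_{t+1}−Δȳ) = -1230.6500
Denominator Σ(Δy_t−Δȳ)² = 1788.9400
r_1(Δy) = -1230.6500 / 1788.9400 = -0.688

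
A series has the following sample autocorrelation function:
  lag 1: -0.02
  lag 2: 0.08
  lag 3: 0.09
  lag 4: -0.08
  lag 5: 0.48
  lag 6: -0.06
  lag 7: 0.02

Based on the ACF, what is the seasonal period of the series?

5

The largest autocorrelation is r_5 = 0.48; the remaining lags stay at or below 0.09.
The dominant spike at lag 5 indicates a seasonal period of 5.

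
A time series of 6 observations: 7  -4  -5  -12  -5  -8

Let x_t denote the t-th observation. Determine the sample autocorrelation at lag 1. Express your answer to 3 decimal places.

Mean x̄ = (7 − 4 − 5 − 12 − 5 − 8)/6 = -4.5000
Deviations from mean: 11.5000, 0.5000, -0.5000, -7.5000, -0.5000, -3.5000
Σ(x_t−x̄)(x_{t+1}−x̄) = (5.7500) + (-0.2500) + (3.7500) + (3.7500) + (1.7500) = 14.7500
Denominator Σ(x_t−x̄)² = 201.5000
r_1 = 14.7500 / 201.5000 = 0.073

0.073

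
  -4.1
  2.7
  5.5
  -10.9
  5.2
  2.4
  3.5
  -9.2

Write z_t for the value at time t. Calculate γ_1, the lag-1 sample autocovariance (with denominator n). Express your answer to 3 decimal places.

Mean z̄ = (-4.1 + 2.7 + 5.5 − 10.9 + 5.2 + 2.4 + 3.5 − 9.2)/8 = -0.6125
Σ_{t=1}^{7}(z_t−z̄)(z_{t+1}−z̄) = -119.4002
γ_1 = -119.4002 / 8 = -14.925

-14.925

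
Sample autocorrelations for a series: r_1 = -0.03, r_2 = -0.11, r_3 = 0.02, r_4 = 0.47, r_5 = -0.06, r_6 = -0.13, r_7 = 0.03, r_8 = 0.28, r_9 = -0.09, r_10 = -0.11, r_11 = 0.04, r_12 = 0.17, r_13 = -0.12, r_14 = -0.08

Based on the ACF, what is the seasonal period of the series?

The largest autocorrelation is r_4 = 0.47, with weaker echoes at lags 8 (0.28) and 12 (0.17); the remaining lags stay at or below 0.04.
The dominant spike at lag 4 indicates a seasonal period of 4.

4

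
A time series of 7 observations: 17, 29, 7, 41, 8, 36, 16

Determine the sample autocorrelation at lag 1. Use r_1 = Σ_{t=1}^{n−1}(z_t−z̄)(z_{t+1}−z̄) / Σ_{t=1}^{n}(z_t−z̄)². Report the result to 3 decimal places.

Mean z̄ = (17 + 29 + 7 + 41 + 8 + 36 + 16)/7 = 22.0000
Deviations from mean: -5.0000, 7.0000, -15.0000, 19.0000, -14.0000, 14.0000, -6.0000
Numerator Σ_{t=1}^{6}(z_t−z̄)(z_{t+1}−z̄) = -971.0000
Denominator Σ(z_t−z̄)² = 1088.0000
r_1 = -971.0000 / 1088.0000 = -0.892

-0.892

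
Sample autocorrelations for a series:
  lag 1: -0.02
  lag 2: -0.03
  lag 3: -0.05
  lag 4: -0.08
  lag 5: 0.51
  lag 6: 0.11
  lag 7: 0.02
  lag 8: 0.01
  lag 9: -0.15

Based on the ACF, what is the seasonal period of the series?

The largest autocorrelation is r_5 = 0.51; the remaining lags stay at or below 0.11.
The dominant spike at lag 5 indicates a seasonal period of 5.

5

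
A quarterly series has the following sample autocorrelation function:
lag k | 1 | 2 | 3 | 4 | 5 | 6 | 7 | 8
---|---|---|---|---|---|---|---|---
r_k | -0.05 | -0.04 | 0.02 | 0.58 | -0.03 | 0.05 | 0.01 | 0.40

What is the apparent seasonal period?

The largest autocorrelation is r_4 = 0.58, with a weaker echo at lag 8 (0.40); the remaining lags stay at or below 0.05.
The dominant spike at lag 4 indicates a seasonal period of 4.

4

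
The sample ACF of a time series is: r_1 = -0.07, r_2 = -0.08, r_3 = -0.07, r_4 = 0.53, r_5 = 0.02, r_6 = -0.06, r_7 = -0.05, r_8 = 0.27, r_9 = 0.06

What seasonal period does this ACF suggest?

4

The largest autocorrelation is r_4 = 0.53, with a weaker echo at lag 8 (0.27); the remaining lags stay at or below 0.06.
The dominant spike at lag 4 indicates a seasonal period of 4.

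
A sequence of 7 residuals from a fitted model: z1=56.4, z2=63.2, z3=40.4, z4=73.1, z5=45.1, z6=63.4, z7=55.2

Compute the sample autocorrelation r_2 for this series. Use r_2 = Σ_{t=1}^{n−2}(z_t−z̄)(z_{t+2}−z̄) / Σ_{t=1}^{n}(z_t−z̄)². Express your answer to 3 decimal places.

Mean z̄ = (56.4 + 63.2 + 40.4 + 73.1 + 45.1 + 63.4 + 55.2)/7 = 56.6857
Deviations from mean: -0.2857, 6.5143, -16.2857, 16.4143, -11.5857, 6.7143, -1.4857
Numerator Σ_{t=1}^{5}(z_t−z̄)(z_{t+2}−z̄) = 427.6853
Denominator Σ(z_t−z̄)² = 758.6886
r_2 = 427.6853 / 758.6886 = 0.564

0.564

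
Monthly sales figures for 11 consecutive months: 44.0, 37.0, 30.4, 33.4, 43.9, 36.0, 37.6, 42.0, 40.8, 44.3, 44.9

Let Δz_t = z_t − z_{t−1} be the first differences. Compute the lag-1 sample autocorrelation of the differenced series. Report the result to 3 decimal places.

First differences Δz: -7.0, -6.6, 3.0, 10.5, -7.9, 1.6, 4.4, -1.2, 3.5, 0.6
Mean of differences = 0.0900
Numerator Σ(Δz_t−Δz̄)(Δz_{t+1}−Δz̄) = -38.6951
Denominator Σ(Δz_t−Δz̄)² = 310.1090
r_1(Δz) = -38.6951 / 310.1090 = -0.125

-0.125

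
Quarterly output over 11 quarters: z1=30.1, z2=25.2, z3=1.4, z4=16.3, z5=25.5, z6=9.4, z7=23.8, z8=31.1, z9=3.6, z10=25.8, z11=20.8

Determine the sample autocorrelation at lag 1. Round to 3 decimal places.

-0.315

Mean z̄ = (30.1 + 25.2 + 1.4 + 16.3 + 25.5 + 9.4 + 23.8 + 31.1 + 3.6 + 25.8 + 20.8)/11 = 19.3636
Numerator Σ_{t=1}^{10}(z_t−z̄)(z_{t+1}−z̄) = -336.4459
Denominator Σ(z_t−z̄)² = 1067.7455
r_1 = -336.4459 / 1067.7455 = -0.315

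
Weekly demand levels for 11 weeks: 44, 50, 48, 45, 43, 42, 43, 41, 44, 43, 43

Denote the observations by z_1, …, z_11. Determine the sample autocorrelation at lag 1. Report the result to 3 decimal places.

Mean z̄ = (44 + 50 + 48 + 45 + 43 + 42 + 43 + 41 + 44 + 43 + 43)/11 = 44.1818
Numerator Σ_{t=1}^{10}(z_t−z̄)(z_{t+1}−z̄) = 34.4215
Denominator Σ(z_t−z̄)² = 69.6364
r_1 = 34.4215 / 69.6364 = 0.494

0.494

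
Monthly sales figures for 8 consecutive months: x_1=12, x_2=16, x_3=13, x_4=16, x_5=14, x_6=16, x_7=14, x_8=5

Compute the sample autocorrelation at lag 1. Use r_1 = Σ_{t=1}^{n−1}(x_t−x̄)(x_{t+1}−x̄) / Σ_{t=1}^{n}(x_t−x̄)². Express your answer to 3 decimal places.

-0.051

Mean x̄ = (12 + 16 + 13 + 16 + 14 + 16 + 14 + 5)/8 = 13.2500
Deviations from mean: -1.2500, 2.7500, -0.2500, 2.7500, 0.7500, 2.7500, 0.7500, -8.2500
Σ(x_t−x̄)(x_{t+1}−x̄) = (-3.4375) + (-0.6875) + (-0.6875) + (2.0625) + (2.0625) + (2.0625) + (-6.1875) = -4.8125
Denominator Σ(x_t−x̄)² = 93.5000
r_1 = -4.8125 / 93.5000 = -0.051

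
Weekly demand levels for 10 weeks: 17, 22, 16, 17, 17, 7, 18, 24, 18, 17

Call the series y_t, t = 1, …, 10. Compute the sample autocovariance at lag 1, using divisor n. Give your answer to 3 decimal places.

-0.199

Mean ȳ = (17 + 22 + 16 + 17 + 17 + 7 + 18 + 24 + 18 + 17)/10 = 17.3000
Σ_{t=1}^{9}(y_t−ȳ)(y_{t+1}−ȳ) = -1.9900
γ_1 = -1.9900 / 10 = -0.199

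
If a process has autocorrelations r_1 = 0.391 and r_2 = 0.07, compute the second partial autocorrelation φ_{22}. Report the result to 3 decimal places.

φ_{22} = (r_2 − r_1²) / (1 − r_1²)
r_1² = (0.391)² = 0.152881
Numerator = 0.07 − 0.1529 = -0.0829; denominator = 1 − 0.1529 = 0.8471
φ_{22} = -0.0829 / 0.8471 = -0.098

-0.098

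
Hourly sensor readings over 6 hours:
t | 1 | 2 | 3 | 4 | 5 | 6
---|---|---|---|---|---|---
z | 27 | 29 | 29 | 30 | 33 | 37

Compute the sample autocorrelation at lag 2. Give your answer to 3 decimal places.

-0.009

Mean z̄ = (27 + 29 + 29 + 30 + 33 + 37)/6 = 30.8333
Σ(z_t−z̄)(z_{t+2}−z̄) = (7.0278) + (1.5278) + (-3.9722) + (-5.1389) = -0.5556
Denominator Σ(z_t−z̄)² = 64.8333
r_2 = -0.5556 / 64.8333 = -0.009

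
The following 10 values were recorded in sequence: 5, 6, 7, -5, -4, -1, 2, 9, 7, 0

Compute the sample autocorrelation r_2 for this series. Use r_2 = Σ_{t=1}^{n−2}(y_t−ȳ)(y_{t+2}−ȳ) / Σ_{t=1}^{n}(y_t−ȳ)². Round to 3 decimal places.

-0.253

Mean ȳ = (5 + 6 + 7 − 5 − 4 − 1 + 2 + 9 + 7 + 0)/10 = 2.6000
Numerator Σ_{t=1}^{8}(y_t−ȳ)(y_{t+2}−ȳ) = -55.3200
Denominator Σ(y_t−ȳ)² = 218.4000
r_2 = -55.3200 / 218.4000 = -0.253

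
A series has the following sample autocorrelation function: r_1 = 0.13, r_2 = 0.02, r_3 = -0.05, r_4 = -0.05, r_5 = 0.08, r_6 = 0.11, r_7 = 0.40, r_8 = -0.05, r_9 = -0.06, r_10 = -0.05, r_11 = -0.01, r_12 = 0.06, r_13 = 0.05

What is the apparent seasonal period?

The largest autocorrelation is r_7 = 0.40; the remaining lags stay at or below 0.13.
The dominant spike at lag 7 indicates a seasonal period of 7.

7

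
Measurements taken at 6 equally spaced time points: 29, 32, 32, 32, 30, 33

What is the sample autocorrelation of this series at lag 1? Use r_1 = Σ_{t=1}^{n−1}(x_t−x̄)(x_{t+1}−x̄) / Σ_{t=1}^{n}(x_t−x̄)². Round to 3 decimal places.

Mean x̄ = (29 + 32 + 32 + 32 + 30 + 33)/6 = 31.3333
Σ(x_t−x̄)(x_{t+1}−x̄) = (-1.5556) + (0.4444) + (0.4444) + (-0.8889) + (-2.2222) = -3.7778
Denominator Σ(x_t−x̄)² = 11.3333
r_1 = -3.7778 / 11.3333 = -0.333

-0.333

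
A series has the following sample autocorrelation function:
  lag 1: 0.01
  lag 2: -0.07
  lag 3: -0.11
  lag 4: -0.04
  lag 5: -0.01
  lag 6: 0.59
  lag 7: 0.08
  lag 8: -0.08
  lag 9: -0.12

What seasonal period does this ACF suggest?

The largest autocorrelation is r_6 = 0.59; the remaining lags stay at or below 0.08.
The dominant spike at lag 6 indicates a seasonal period of 6.

6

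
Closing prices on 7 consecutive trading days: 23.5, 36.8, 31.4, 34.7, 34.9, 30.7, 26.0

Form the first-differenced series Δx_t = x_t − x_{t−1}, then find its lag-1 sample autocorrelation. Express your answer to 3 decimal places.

-0.265

First differences Δx: 13.3, -5.4, 3.3, 0.2, -4.2, -4.7
Mean of differences = 0.4167
Numerator Σ(Δx_t−Δx̄)(Δx_{t+1}−Δx̄) = -67.7119
Denominator Σ(Δx_t−Δx̄)² = 255.6683
r_1(Δx) = -67.7119 / 255.6683 = -0.265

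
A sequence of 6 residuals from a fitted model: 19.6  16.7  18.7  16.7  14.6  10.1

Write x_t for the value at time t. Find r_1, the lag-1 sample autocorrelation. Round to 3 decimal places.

0.231

Mean x̄ = (19.6 + 16.7 + 18.7 + 16.7 + 14.6 + 10.1)/6 = 16.0667
Deviations from mean: 3.5333, 0.6333, 2.6333, 0.6333, -1.4667, -5.9667
Σ(x_t−x̄)(x_{t+1}−x̄) = (2.2378) + (1.6678) + (1.6678) + (-0.9289) + (8.7511) = 13.3956
Denominator Σ(x_t−x̄)² = 57.9733
r_1 = 13.3956 / 57.9733 = 0.231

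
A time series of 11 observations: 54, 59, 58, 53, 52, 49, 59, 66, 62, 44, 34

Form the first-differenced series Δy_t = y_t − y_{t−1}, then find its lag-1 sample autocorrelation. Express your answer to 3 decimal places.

First differences Δy: 5, -1, -5, -1, -3, 10, 7, -4, -18, -10
Mean of differences = -2.0000
Numerator Σ(Δy_t−Δȳ)(Δy_{t+1}−Δȳ) = 238.0000
Denominator Σ(Δy_t−Δȳ)² = 610.0000
r_1(Δy) = 238.0000 / 610.0000 = 0.390

0.390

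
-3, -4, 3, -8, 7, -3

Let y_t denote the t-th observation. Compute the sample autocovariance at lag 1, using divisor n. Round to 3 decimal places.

Mean ȳ = (-3 − 4 + 3 − 8 + 7 − 3)/6 = -1.3333
Σ_{t=1}^{5}(y_t−ȳ)(y_{t+1}−ȳ) = -105.4444
γ_1 = -105.4444 / 6 = -17.574

-17.574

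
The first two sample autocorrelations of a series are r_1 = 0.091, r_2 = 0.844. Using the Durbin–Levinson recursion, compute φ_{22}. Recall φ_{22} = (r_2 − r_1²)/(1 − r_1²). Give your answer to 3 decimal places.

0.843

φ_{22} = (r_2 − r_1²) / (1 − r_1²)
r_1² = (0.091)² = 0.008281
Numerator = 0.844 − 0.0083 = 0.8357; denominator = 1 − 0.0083 = 0.9917
φ_{22} = 0.8357 / 0.9917 = 0.843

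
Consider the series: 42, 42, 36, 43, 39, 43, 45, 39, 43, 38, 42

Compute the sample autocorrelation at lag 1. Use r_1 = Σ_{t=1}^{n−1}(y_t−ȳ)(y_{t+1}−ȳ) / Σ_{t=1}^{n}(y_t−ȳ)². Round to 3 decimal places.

Mean ȳ = (42 + 42 + 36 + 43 + 39 + 43 + 45 + 39 + 43 + 38 + 42)/11 = 41.0909
Numerator Σ_{t=1}^{10}(y_t−ȳ)(y_{t+1}−ȳ) = -34.9174
Denominator Σ(y_t−ȳ)² = 72.9091
r_1 = -34.9174 / 72.9091 = -0.479

-0.479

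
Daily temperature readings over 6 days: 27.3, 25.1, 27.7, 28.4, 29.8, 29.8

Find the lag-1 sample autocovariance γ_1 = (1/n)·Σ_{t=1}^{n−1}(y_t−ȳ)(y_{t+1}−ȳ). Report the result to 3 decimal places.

1.126

Mean ȳ = (27.3 + 25.1 + 27.7 + 28.4 + 29.8 + 29.8)/6 = 28.0167
Deviations: -0.7167, -2.9167, -0.3167, 0.3833, 1.7833, 1.7833
Σ_{t=1}^{5}(y_t−ȳ)(y_{t+1}−ȳ) = 6.7564
γ_1 = 6.7564 / 6 = 1.126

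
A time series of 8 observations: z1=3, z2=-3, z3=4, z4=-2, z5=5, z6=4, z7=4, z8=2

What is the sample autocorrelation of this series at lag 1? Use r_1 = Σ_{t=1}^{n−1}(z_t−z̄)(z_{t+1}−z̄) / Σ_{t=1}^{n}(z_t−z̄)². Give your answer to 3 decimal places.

-0.398

Mean z̄ = (3 − 3 + 4 − 2 + 5 + 4 + 4 + 2)/8 = 2.1250
Deviations from mean: 0.8750, -5.1250, 1.8750, -4.1250, 2.8750, 1.8750, 1.8750, -0.1250
Σ(z_t−z̄)(z_{t+1}−z̄) = (-4.4844) + (-9.6094) + (-7.7344) + (-11.8594) + (5.3906) + (3.5156) + (-0.2344) = -25.0156
Denominator Σ(z_t−z̄)² = 62.8750
r_1 = -25.0156 / 62.8750 = -0.398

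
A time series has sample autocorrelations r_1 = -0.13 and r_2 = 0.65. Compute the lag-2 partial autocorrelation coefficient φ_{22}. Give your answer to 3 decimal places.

0.644

φ_{22} = (r_2 − r_1²) / (1 − r_1²)
r_1² = (-0.13)² = 0.0169
Numerator = 0.65 − 0.0169 = 0.6331; denominator = 1 − 0.0169 = 0.9831
φ_{22} = 0.6331 / 0.9831 = 0.644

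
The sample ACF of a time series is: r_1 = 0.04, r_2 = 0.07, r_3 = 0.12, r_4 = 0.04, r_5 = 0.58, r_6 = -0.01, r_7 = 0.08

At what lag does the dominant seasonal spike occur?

5

The largest autocorrelation is r_5 = 0.58; the remaining lags stay at or below 0.12.
The dominant spike at lag 5 indicates a seasonal period of 5.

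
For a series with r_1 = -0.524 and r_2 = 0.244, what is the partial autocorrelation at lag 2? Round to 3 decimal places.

φ_{22} = (r_2 − r_1²) / (1 − r_1²)
r_1² = (-0.524)² = 0.274576
Numerator = 0.244 − 0.2746 = -0.0306; denominator = 1 − 0.2746 = 0.7254
φ_{22} = -0.0306 / 0.7254 = -0.042

-0.042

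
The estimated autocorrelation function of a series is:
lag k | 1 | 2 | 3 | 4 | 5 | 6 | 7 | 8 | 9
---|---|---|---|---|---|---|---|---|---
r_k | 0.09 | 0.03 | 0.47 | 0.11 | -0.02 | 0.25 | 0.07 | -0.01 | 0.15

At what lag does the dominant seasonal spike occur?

3

The largest autocorrelation is r_3 = 0.47, with weaker echoes at lags 6 (0.25) and 9 (0.15); the remaining lags stay at or below 0.11.
The dominant spike at lag 3 indicates a seasonal period of 3.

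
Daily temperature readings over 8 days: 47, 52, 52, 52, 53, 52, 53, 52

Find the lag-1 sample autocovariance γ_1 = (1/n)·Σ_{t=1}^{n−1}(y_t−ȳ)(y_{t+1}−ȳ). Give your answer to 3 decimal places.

Mean ȳ = (47 + 52 + 52 + 52 + 53 + 52 + 53 + 52)/8 = 51.6250
Σ_{t=1}^{7}(y_t−ȳ)(y_{t+1}−ȳ) = 0.6094
γ_1 = 0.6094 / 8 = 0.076

0.076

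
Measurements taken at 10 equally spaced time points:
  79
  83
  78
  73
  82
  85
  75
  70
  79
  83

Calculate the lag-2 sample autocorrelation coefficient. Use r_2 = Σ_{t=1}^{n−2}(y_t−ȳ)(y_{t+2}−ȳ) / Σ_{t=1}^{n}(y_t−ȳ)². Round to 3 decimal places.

Mean ȳ = (79 + 83 + 78 + 73 + 82 + 85 + 75 + 70 + 79 + 83)/10 = 78.7000
Numerator Σ_{t=1}^{8}(y_t−ȳ)(y_{t+2}−ȳ) = -168.4800
Denominator Σ(y_t−ȳ)² = 210.1000
r_2 = -168.4800 / 210.1000 = -0.802

-0.802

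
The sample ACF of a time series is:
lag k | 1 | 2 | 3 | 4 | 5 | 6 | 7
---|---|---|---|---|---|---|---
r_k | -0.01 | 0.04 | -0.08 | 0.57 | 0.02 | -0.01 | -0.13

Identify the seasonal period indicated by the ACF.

4

The largest autocorrelation is r_4 = 0.57; the remaining lags stay at or below 0.04.
The dominant spike at lag 4 indicates a seasonal period of 4.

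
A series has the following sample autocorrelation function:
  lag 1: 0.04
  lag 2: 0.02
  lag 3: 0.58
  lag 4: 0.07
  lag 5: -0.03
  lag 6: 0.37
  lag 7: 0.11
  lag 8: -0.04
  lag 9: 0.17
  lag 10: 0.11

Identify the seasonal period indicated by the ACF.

The largest autocorrelation is r_3 = 0.58, with weaker echoes at lags 6 (0.37) and 9 (0.17); the remaining lags stay at or below 0.11.
The dominant spike at lag 3 indicates a seasonal period of 3.

3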